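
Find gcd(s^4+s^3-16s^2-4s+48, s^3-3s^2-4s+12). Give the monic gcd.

Euclidean algorithm in ℚ[s]:
  s^4+s^3-16s^2-4s+48 = (s+4)(s^3-3s^2-4s+12) + (0)
The last nonzero remainder s^3-3s^2-4s+12 is already monic.

s^3-3s^2-4s+12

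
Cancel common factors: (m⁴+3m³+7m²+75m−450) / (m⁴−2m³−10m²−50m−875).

Apply the Euclidean algorithm:
  m⁴+3m³+7m²+75m−450 = (m⁴−2m³−10m²−50m−875) + (5m³+17m²+125m+425)
  m⁴−2m³−10m²−50m−875 = ((1/5)m−27/25)(5m³+17m²+125m+425) + (−(416/25)m²−416)
  5m³+17m²+125m+425 = (−(125/416)m−425/416)(−(416/25)m²−416) + (0)
Last nonzero remainder: −(416/25)m²−416. Dividing through by −416/25 gives the monic gcd m²+25.
Cancel m²+25 from numerator and denominator to get the reduced form.

(m²+3m−18)/(m²−2m−35)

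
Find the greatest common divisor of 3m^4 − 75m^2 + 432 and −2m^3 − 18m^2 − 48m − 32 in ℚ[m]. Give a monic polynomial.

Repeated division with remainder:
  3m^4 − 75m^2 + 432 = (−(3/2)m + 27/2)(−2m^3 − 18m^2 − 48m − 32) + (96m^2 + 600m + 864)
  −2m^3 − 18m^2 − 48m − 32 = (−(1/48)m − 11/192)(96m^2 + 600m + 864) + ((35/8)m + 35/2)
  96m^2 + 600m + 864 = ((768/35)m + 1728/35)((35/8)m + 35/2) + (0)
Last nonzero remainder: (35/8)m + 35/2. Dividing through by 35/8 gives the monic gcd m + 4.

m + 4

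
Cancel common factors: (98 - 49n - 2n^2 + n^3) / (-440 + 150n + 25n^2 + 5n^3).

(-49 + n^2)/(220 + 35n + 5n^2)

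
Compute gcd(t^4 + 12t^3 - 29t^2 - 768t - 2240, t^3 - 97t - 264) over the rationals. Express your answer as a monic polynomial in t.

t + 8

Repeated division with remainder:
  t^4 + 12t^3 - 29t^2 - 768t - 2240 = (t + 12)(t^3 - 97t - 264) + (68t^2 + 660t + 928)
  t^3 - 97t - 264 = ((1/68)t - 165/1156)(68t^2 + 660t + 928) + (-(4752/289)t - 38016/289)
  68t^2 + 660t + 928 = (-(4913/1188)t - 8381/1188)(-(4752/289)t - 38016/289) + (0)
Last nonzero remainder: -(4752/289)t - 38016/289. Dividing through by -4752/289 gives the monic gcd t + 8.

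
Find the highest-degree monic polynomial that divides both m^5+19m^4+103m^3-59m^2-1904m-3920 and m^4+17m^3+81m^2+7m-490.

Repeated division with remainder:
  m^5+19m^4+103m^3-59m^2-1904m-3920 = (m+2)(m^4+17m^3+81m^2+7m-490) + (-12m^3-228m^2-1428m-2940)
  m^4+17m^3+81m^2+7m-490 = (-(1/12)m+1/6)(-12m^3-228m^2-1428m-2940) + (0)
Last nonzero remainder: -12m^3-228m^2-1428m-2940. Dividing through by -12 gives the monic gcd m^3+19m^2+119m+245.

m^3+19m^2+119m+245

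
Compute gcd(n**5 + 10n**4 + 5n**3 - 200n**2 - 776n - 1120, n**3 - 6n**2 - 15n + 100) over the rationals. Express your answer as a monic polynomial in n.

n**2 - n - 20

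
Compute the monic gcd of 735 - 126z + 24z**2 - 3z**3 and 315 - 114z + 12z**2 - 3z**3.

35 - z + z**2

Repeated division with remainder:
  -3z**3 + 24z**2 - 126z + 735 = (-3z**3 + 12z**2 - 114z + 315) + (12z**2 - 12z + 420)
  -3z**3 + 12z**2 - 114z + 315 = (-(1/4)z + 3/4)(12z**2 - 12z + 420) + (0)
Last nonzero remainder: 12z**2 - 12z + 420. Dividing through by 12 gives the monic gcd z**2 - z + 35.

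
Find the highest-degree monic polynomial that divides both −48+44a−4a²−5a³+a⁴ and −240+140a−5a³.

8−6a+a²

By polynomial division,
  a⁴−5a³−4a²+44a−48 = (−(1/5)a+1)(−5a³+140a−240) + (24a²−144a+192)
  −5a³+140a−240 = (−(5/24)a−5/4)(24a²−144a+192) + (0)
Last nonzero remainder: 24a²−144a+192. Dividing through by 24 gives the monic gcd a²−6a+8.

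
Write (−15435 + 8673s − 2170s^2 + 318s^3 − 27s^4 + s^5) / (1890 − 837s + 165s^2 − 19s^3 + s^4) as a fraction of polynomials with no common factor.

(49 − 14s + s^2)/(−6 + s)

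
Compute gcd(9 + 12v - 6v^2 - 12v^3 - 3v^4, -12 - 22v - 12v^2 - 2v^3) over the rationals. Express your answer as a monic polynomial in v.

Apply the Euclidean algorithm:
  -3v^4 - 12v^3 - 6v^2 + 12v + 9 = ((3/2)v - 3)(-2v^3 - 12v^2 - 22v - 12) + (-9v^2 - 36v - 27)
  -2v^3 - 12v^2 - 22v - 12 = ((2/9)v + 4/9)(-9v^2 - 36v - 27) + (0)
Last nonzero remainder: -9v^2 - 36v - 27. Dividing through by -9 gives the monic gcd v^2 + 4v + 3.

3 + 4v + v^2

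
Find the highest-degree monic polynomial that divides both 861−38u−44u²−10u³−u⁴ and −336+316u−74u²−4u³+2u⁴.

−21+4u+u²

Euclidean algorithm in ℚ[u]:
  −u⁴−10u³−44u²−38u+861 = (−1/2)(2u⁴−4u³−74u²+316u−336) + (−12u³−81u²+120u+693)
  2u⁴−4u³−74u²+316u−336 = (−(1/6)u+35/24)(−12u³−81u²+120u+693) + ((513/8)u²+(513/2)u−10773/8)
  −12u³−81u²+120u+693 = (−(32/171)u−88/171)((513/8)u²+(513/2)u−10773/8) + (0)
Last nonzero remainder: (513/8)u²+(513/2)u−10773/8. Dividing through by 513/8 gives the monic gcd u²+4u−21.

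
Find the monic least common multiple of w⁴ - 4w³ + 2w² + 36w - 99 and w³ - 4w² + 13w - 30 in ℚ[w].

Repeated division with remainder:
  w⁴ - 4w³ + 2w² + 36w - 99 = (w)(w³ - 4w² + 13w - 30) + (-11w² + 66w - 99)
  w³ - 4w² + 13w - 30 = (-(1/11)w - 2/11)(-11w² + 66w - 99) + (16w - 48)
  -11w² + 66w - 99 = (-(11/16)w + 33/16)(16w - 48) + (0)
Last nonzero remainder: 16w - 48. Dividing through by 16 gives the monic gcd w - 3.
Then lcm(f, g) = f·g / gcd(f, g); expanding and making the result monic gives the answer.

w⁶ - 5w⁵ + 16w⁴ - 6w³ - 115w² + 459w - 990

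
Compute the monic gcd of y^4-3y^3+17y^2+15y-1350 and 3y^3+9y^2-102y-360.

y^2-y-30

Euclidean algorithm in ℚ[y]:
  y^4-3y^3+17y^2+15y-1350 = ((1/3)y-2)(3y^3+9y^2-102y-360) + (69y^2-69y-2070)
  3y^3+9y^2-102y-360 = ((1/23)y+4/23)(69y^2-69y-2070) + (0)
Last nonzero remainder: 69y^2-69y-2070. Dividing through by 69 gives the monic gcd y^2-y-30.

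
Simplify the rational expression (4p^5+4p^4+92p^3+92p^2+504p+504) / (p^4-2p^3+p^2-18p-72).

(4p^3+4p^2+56p+56)/(p^2-2p-8)

By polynomial division,
  4p^5+4p^4+92p^3+92p^2+504p+504 = (4p+12)(p^4-2p^3+p^2-18p-72) + (112p^3+152p^2+1008p+1368)
  p^4-2p^3+p^2-18p-72 = ((1/112)p-47/1568)(112p^3+152p^2+1008p+1368) + (-(675/196)p^2-6075/196)
  112p^3+152p^2+1008p+1368 = (-(21952/675)p-29792/675)(-(675/196)p^2-6075/196) + (0)
Last nonzero remainder: -(675/196)p^2-6075/196. Dividing through by -675/196 gives the monic gcd p^2+9.
Cancel p^2+9 from numerator and denominator to get the reduced form.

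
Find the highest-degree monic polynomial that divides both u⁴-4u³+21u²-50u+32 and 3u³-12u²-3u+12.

u-1

Repeated division with remainder:
  u⁴-4u³+21u²-50u+32 = ((1/3)u)(3u³-12u²-3u+12) + (22u²-54u+32)
  3u³-12u²-3u+12 = ((3/22)u-51/242)(22u²-54u+32) + (-(2268/121)u+2268/121)
  22u²-54u+32 = (-(1331/1134)u+968/567)(-(2268/121)u+2268/121) + (0)
Last nonzero remainder: -(2268/121)u+2268/121. Dividing through by -2268/121 gives the monic gcd u-1.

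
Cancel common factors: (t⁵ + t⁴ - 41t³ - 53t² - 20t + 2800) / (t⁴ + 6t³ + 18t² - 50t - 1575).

Repeated division with remainder:
  t⁵ + t⁴ - 41t³ - 53t² - 20t + 2800 = (t - 5)(t⁴ + 6t³ + 18t² - 50t - 1575) + (-29t³ + 87t² + 1305t - 5075)
  t⁴ + 6t³ + 18t² - 50t - 1575 = (-(1/29)t - 9/29)(-29t³ + 87t² + 1305t - 5075) + (90t² + 180t - 3150)
  -29t³ + 87t² + 1305t - 5075 = (-(29/90)t + 29/18)(90t² + 180t - 3150) + (0)
Last nonzero remainder: 90t² + 180t - 3150. Dividing through by 90 gives the monic gcd t² + 2t - 35.
Cancel t² + 2t - 35 from numerator and denominator to get the reduced form.

(t³ - t² - 4t - 80)/(t² + 4t + 45)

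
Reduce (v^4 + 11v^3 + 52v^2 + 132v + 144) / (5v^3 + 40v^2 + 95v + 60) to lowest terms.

(v^2 + 4v + 12)/(5v + 5)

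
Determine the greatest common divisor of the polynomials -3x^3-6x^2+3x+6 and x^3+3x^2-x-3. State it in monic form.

x^2-1

Euclidean algorithm in ℚ[x]:
  -3x^3-6x^2+3x+6 = (-3)(x^3+3x^2-x-3) + (3x^2-3)
  x^3+3x^2-x-3 = ((1/3)x+1)(3x^2-3) + (0)
Last nonzero remainder: 3x^2-3. Dividing through by 3 gives the monic gcd x^2-1.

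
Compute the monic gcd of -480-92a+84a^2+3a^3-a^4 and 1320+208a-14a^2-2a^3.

-10+a

Euclidean algorithm in ℚ[a]:
  -a^4+3a^3+84a^2-92a-480 = ((1/2)a-5)(-2a^3-14a^2+208a+1320) + (-90a^2+288a+6120)
  -2a^3-14a^2+208a+1320 = ((1/45)a+17/75)(-90a^2+288a+6120) + ((168/25)a-336/5)
  -90a^2+288a+6120 = (-(375/28)a-1275/14)((168/25)a-336/5) + (0)
Last nonzero remainder: (168/25)a-336/5. Dividing through by 168/25 gives the monic gcd a-10.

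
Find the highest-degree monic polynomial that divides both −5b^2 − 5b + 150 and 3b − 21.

1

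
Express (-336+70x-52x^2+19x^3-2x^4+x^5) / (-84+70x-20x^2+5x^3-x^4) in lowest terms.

(-8-x-x^2)/(-2+x)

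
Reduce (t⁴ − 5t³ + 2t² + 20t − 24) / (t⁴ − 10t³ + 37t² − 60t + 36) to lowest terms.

(t + 2)/(t − 3)

Repeated division with remainder:
  t⁴ − 5t³ + 2t² + 20t − 24 = (t⁴ − 10t³ + 37t² − 60t + 36) + (5t³ − 35t² + 80t − 60)
  t⁴ − 10t³ + 37t² − 60t + 36 = ((1/5)t − 3/5)(5t³ − 35t² + 80t − 60) + (0)
Last nonzero remainder: 5t³ − 35t² + 80t − 60. Dividing through by 5 gives the monic gcd t³ − 7t² + 16t − 12.
Cancel t³ − 7t² + 16t − 12 from numerator and denominator to get the reduced form.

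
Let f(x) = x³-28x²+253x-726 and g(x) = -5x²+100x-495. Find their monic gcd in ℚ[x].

Euclidean algorithm in ℚ[x]:
  x³-28x²+253x-726 = (-(1/5)x+8/5)(-5x²+100x-495) + (-6x+66)
  -5x²+100x-495 = ((5/6)x-15/2)(-6x+66) + (0)
Last nonzero remainder: -6x+66. Dividing through by -6 gives the monic gcd x-11.

x-11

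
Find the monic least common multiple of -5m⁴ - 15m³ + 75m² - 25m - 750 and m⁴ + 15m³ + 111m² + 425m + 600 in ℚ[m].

Repeated division with remainder:
  -5m⁴ - 15m³ + 75m² - 25m - 750 = (-5)(m⁴ + 15m³ + 111m² + 425m + 600) + (60m³ + 630m² + 2100m + 2250)
  m⁴ + 15m³ + 111m² + 425m + 600 = ((1/60)m + 3/40)(60m³ + 630m² + 2100m + 2250) + ((115/4)m² + 230m + 1725/4)
  60m³ + 630m² + 2100m + 2250 = ((48/23)m + 120/23)((115/4)m² + 230m + 1725/4) + (0)
Last nonzero remainder: (115/4)m² + 230m + 1725/4. Dividing through by 115/4 gives the monic gcd m² + 8m + 15.
Then lcm(f, g) = f·g / gcd(f, g); expanding and making the result monic gives the answer.

m⁶ + 10m⁵ + 46m⁴ + 20m³ - 415m² + 1250m + 6000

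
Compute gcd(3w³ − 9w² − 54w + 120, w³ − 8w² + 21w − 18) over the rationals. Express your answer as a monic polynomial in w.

w − 2

Euclidean algorithm in ℚ[w]:
  3w³ − 9w² − 54w + 120 = (3)(w³ − 8w² + 21w − 18) + (15w² − 117w + 174)
  w³ − 8w² + 21w − 18 = ((1/15)w − 1/75)(15w² − 117w + 174) + ((196/25)w − 392/25)
  15w² − 117w + 174 = ((375/196)w − 2175/196)((196/25)w − 392/25) + (0)
Last nonzero remainder: (196/25)w − 392/25. Dividing through by 196/25 gives the monic gcd w − 2.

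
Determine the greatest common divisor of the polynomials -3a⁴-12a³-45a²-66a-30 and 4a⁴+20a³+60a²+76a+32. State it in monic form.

a²+2a+1

By polynomial division,
  -3a⁴-12a³-45a²-66a-30 = (-3/4)(4a⁴+20a³+60a²+76a+32) + (3a³-9a-6)
  4a⁴+20a³+60a²+76a+32 = ((4/3)a+20/3)(3a³-9a-6) + (72a²+144a+72)
  3a³-9a-6 = ((1/24)a-1/12)(72a²+144a+72) + (0)
Last nonzero remainder: 72a²+144a+72. Dividing through by 72 gives the monic gcd a²+2a+1.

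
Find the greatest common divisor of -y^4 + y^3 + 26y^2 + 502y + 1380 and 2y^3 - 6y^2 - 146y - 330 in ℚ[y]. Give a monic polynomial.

y + 3

Apply the Euclidean algorithm:
  -y^4 + y^3 + 26y^2 + 502y + 1380 = (-(1/2)y - 1)(2y^3 - 6y^2 - 146y - 330) + (-53y^2 + 191y + 1050)
  2y^3 - 6y^2 - 146y - 330 = (-(2/53)y - 64/2809)(-53y^2 + 191y + 1050) + (-(286590/2809)y - 859770/2809)
  -53y^2 + 191y + 1050 = ((148877/286590)y - 98315/28659)(-(286590/2809)y - 859770/2809) + (0)
Last nonzero remainder: -(286590/2809)y - 859770/2809. Dividing through by -286590/2809 gives the monic gcd y + 3.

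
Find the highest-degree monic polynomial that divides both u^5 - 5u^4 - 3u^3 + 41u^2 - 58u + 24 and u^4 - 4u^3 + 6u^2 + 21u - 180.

Euclidean algorithm in ℚ[u]:
  u^5 - 5u^4 - 3u^3 + 41u^2 - 58u + 24 = (u - 1)(u^4 - 4u^3 + 6u^2 + 21u - 180) + (-13u^3 + 26u^2 + 143u - 156)
  u^4 - 4u^3 + 6u^2 + 21u - 180 = (-(1/13)u + 2/13)(-13u^3 + 26u^2 + 143u - 156) + (13u^2 - 13u - 156)
  -13u^3 + 26u^2 + 143u - 156 = (-u + 1)(13u^2 - 13u - 156) + (0)
Last nonzero remainder: 13u^2 - 13u - 156. Dividing through by 13 gives the monic gcd u^2 - u - 12.

u^2 - u - 12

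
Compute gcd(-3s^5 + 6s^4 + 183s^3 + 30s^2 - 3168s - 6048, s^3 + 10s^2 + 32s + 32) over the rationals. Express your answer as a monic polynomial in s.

s^2 + 8s + 16

Apply the Euclidean algorithm:
  -3s^5 + 6s^4 + 183s^3 + 30s^2 - 3168s - 6048 = (-3s^2 + 36s - 81)(s^3 + 10s^2 + 32s + 32) + (-216s^2 - 1728s - 3456)
  s^3 + 10s^2 + 32s + 32 = (-(1/216)s - 1/108)(-216s^2 - 1728s - 3456) + (0)
Last nonzero remainder: -216s^2 - 1728s - 3456. Dividing through by -216 gives the monic gcd s^2 + 8s + 16.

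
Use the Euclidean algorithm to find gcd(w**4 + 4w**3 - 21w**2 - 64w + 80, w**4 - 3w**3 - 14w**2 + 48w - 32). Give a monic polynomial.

Euclidean algorithm in ℚ[w]:
  w**4 + 4w**3 - 21w**2 - 64w + 80 = (w**4 - 3w**3 - 14w**2 + 48w - 32) + (7w**3 - 7w**2 - 112w + 112)
  w**4 - 3w**3 - 14w**2 + 48w - 32 = ((1/7)w - 2/7)(7w**3 - 7w**2 - 112w + 112) + (0)
Last nonzero remainder: 7w**3 - 7w**2 - 112w + 112. Dividing through by 7 gives the monic gcd w**3 - w**2 - 16w + 16.

w**3 - w**2 - 16w + 16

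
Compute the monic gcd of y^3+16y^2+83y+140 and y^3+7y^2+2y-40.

By polynomial division,
  y^3+16y^2+83y+140 = (y^3+7y^2+2y-40) + (9y^2+81y+180)
  y^3+7y^2+2y-40 = ((1/9)y-2/9)(9y^2+81y+180) + (0)
Last nonzero remainder: 9y^2+81y+180. Dividing through by 9 gives the monic gcd y^2+9y+20.

y^2+9y+20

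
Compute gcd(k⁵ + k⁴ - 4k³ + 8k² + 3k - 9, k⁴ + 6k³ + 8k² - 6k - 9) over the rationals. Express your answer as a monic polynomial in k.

By polynomial division,
  k⁵ + k⁴ - 4k³ + 8k² + 3k - 9 = (k - 5)(k⁴ + 6k³ + 8k² - 6k - 9) + (18k³ + 54k² - 18k - 54)
  k⁴ + 6k³ + 8k² - 6k - 9 = ((1/18)k + 1/6)(18k³ + 54k² - 18k - 54) + (0)
Last nonzero remainder: 18k³ + 54k² - 18k - 54. Dividing through by 18 gives the monic gcd k³ + 3k² - k - 3.

k³ + 3k² - k - 3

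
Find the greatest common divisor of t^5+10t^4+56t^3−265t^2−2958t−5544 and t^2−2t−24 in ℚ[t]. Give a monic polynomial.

t^2−2t−24

Apply the Euclidean algorithm:
  t^5+10t^4+56t^3−265t^2−2958t−5544 = (t^3+12t^2+104t+231)(t^2−2t−24) + (0)
The last nonzero remainder t^2−2t−24 is already monic.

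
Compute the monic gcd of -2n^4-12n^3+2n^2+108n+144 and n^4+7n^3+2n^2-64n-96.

n^3+3n^2-10n-24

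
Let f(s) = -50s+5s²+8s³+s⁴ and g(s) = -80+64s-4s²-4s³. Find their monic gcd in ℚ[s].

By polynomial division,
  s⁴+8s³+5s²-50s = (-(1/4)s-7/4)(-4s³-4s²+64s-80) + (14s²+42s-140)
  -4s³-4s²+64s-80 = (-(2/7)s+4/7)(14s²+42s-140) + (0)
Last nonzero remainder: 14s²+42s-140. Dividing through by 14 gives the monic gcd s²+3s-10.

-10+3s+s²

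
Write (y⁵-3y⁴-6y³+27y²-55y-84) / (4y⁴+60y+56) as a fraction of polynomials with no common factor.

By polynomial division,
  y⁵-3y⁴-6y³+27y²-55y-84 = ((1/4)y-3/4)(4y⁴+60y+56) + (-6y³+12y²-24y-42)
  4y⁴+60y+56 = (-(2/3)y-4/3)(-6y³+12y²-24y-42) + (0)
Last nonzero remainder: -6y³+12y²-24y-42. Dividing through by -6 gives the monic gcd y³-2y²+4y+7.
Cancel y³-2y²+4y+7 from numerator and denominator to get the reduced form.

(y²-y-12)/(4y+8)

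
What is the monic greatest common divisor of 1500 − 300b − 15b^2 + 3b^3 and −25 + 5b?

−5 + b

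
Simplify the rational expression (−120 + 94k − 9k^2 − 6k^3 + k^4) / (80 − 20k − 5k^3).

(−60 + 17k + 4k^2 − k^3)/(40 + 10k + 5k^2)

Euclidean algorithm in ℚ[k]:
  k^4 − 6k^3 − 9k^2 + 94k − 120 = (−(1/5)k + 6/5)(−5k^3 − 20k + 80) + (−13k^2 + 134k − 216)
  −5k^3 − 20k + 80 = ((5/13)k + 670/169)(−13k^2 + 134k − 216) + (−(79120/169)k + 158240/169)
  −13k^2 + 134k − 216 = ((2197/79120)k − 4563/19780)(−(79120/169)k + 158240/169) + (0)
Last nonzero remainder: −(79120/169)k + 158240/169. Dividing through by −79120/169 gives the monic gcd k − 2.
Cancel k − 2 from numerator and denominator to get the reduced form.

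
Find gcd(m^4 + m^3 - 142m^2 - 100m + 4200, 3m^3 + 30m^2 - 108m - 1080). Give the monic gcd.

m^2 + 4m - 60

Euclidean algorithm in ℚ[m]:
  m^4 + m^3 - 142m^2 - 100m + 4200 = ((1/3)m - 3)(3m^3 + 30m^2 - 108m - 1080) + (-16m^2 - 64m + 960)
  3m^3 + 30m^2 - 108m - 1080 = (-(3/16)m - 9/8)(-16m^2 - 64m + 960) + (0)
Last nonzero remainder: -16m^2 - 64m + 960. Dividing through by -16 gives the monic gcd m^2 + 4m - 60.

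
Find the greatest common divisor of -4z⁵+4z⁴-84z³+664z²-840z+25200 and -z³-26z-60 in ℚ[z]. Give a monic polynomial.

z²-2z+30

Euclidean algorithm in ℚ[z]:
  -4z⁵+4z⁴-84z³+664z²-840z+25200 = (4z²-4z-20)(-z³-26z-60) + (800z²-1600z+24000)
  -z³-26z-60 = (-(1/800)z-1/400)(800z²-1600z+24000) + (0)
Last nonzero remainder: 800z²-1600z+24000. Dividing through by 800 gives the monic gcd z²-2z+30.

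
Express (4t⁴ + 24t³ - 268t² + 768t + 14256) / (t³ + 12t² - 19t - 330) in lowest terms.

(4t² - 44t + 216)/(t - 5)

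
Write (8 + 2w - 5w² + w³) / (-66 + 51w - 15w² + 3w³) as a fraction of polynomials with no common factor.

Apply the Euclidean algorithm:
  w³ - 5w² + 2w + 8 = (1/3)(3w³ - 15w² + 51w - 66) + (-15w + 30)
  3w³ - 15w² + 51w - 66 = (-(1/5)w² + (3/5)w - 11/5)(-15w + 30) + (0)
Last nonzero remainder: -15w + 30. Dividing through by -15 gives the monic gcd w - 2.
Cancel w - 2 from numerator and denominator to get the reduced form.

(-4 - 3w + w²)/(33 - 9w + 3w²)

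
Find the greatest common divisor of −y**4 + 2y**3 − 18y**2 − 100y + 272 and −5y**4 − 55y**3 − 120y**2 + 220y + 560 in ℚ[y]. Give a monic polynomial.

y**2 + 2y − 8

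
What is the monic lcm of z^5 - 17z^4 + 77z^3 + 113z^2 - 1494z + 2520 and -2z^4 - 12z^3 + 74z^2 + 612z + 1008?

Euclidean algorithm in ℚ[z]:
  z^5 - 17z^4 + 77z^3 + 113z^2 - 1494z + 2520 = (-(1/2)z + 23/2)(-2z^4 - 12z^3 + 74z^2 + 612z + 1008) + (252z^3 - 432z^2 - 8028z - 9072)
  -2z^4 - 12z^3 + 74z^2 + 612z + 1008 = (-(1/126)z - 3/49)(252z^3 - 432z^2 - 8028z - 9072) + (-(792/49)z^2 + (2376/49)z + 3168/7)
  252z^3 - 432z^2 - 8028z - 9072 = (-(343/22)z - 441/22)(-(792/49)z^2 + (2376/49)z + 3168/7) + (0)
Last nonzero remainder: -(792/49)z^2 + (2376/49)z + 3168/7. Dividing through by -792/49 gives the monic gcd z^2 - 3z - 28.
Then lcm(f, g) = f·g / gcd(f, g); expanding and making the result monic gives the answer.

z^7 - 8z^6 - 58z^5 + 500z^4 + 909z^3 - 8892z^2 - 4212z + 45360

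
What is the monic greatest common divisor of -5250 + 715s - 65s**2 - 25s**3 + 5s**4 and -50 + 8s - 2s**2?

By polynomial division,
  5s**4 - 25s**3 - 65s**2 + 715s - 5250 = (-(5/2)s**2 + (5/2)s + 105)(-2s**2 + 8s - 50) + (0)
Last nonzero remainder: -2s**2 + 8s - 50. Dividing through by -2 gives the monic gcd s**2 - 4s + 25.

25 - 4s + s**2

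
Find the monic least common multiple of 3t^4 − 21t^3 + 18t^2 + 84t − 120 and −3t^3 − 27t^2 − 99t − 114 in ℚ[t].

Apply the Euclidean algorithm:
  3t^4 − 21t^3 + 18t^2 + 84t − 120 = (−t + 16)(−3t^3 − 27t^2 − 99t − 114) + (351t^2 + 1554t + 1704)
  −3t^3 − 27t^2 − 99t − 114 = (−(1/117)t − 535/13689)(351t^2 + 1554t + 1704) + (−(108151/4563)t − 216302/4563)
  351t^2 + 1554t + 1704 = (−(1601613/108151)t − 3887676/108151)(−(108151/4563)t − 216302/4563) + (0)
Last nonzero remainder: −(108151/4563)t − 216302/4563. Dividing through by −108151/4563 gives the monic gcd t + 2.
Then lcm(f, g) = f·g / gcd(f, g); expanding and making the result monic gives the answer.

t^6 − 24t^4 − 63t^3 + 270t^2 + 252t − 760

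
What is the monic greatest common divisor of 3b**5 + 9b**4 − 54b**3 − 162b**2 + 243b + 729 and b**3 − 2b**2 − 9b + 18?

Apply the Euclidean algorithm:
  3b**5 + 9b**4 − 54b**3 − 162b**2 + 243b + 729 = (3b**2 + 15b + 3)(b**3 − 2b**2 − 9b + 18) + (−75b**2 + 675)
  b**3 − 2b**2 − 9b + 18 = (−(1/75)b + 2/75)(−75b**2 + 675) + (0)
Last nonzero remainder: −75b**2 + 675. Dividing through by −75 gives the monic gcd b**2 − 9.

b**2 − 9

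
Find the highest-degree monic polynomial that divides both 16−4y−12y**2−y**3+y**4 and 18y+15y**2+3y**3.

2+y

By polynomial division,
  y**4−y**3−12y**2−4y+16 = ((1/3)y−2)(3y**3+15y**2+18y) + (12y**2+32y+16)
  3y**3+15y**2+18y = ((1/4)y+7/12)(12y**2+32y+16) + (−(14/3)y−28/3)
  12y**2+32y+16 = (−(18/7)y−12/7)(−(14/3)y−28/3) + (0)
Last nonzero remainder: −(14/3)y−28/3. Dividing through by −14/3 gives the monic gcd y+2.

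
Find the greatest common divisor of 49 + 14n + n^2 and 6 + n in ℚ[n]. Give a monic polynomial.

Apply the Euclidean algorithm:
  n^2 + 14n + 49 = (n + 8)(n + 6) + (1)
  n + 6 = (n + 6)(1) + (0)
The last nonzero remainder is the constant 1, so the polynomials are coprime and gcd = 1.

1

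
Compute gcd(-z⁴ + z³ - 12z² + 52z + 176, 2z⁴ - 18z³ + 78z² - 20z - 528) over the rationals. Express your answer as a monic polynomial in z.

z² - 2z - 8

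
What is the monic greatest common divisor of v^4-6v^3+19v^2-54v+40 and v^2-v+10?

v^2-v+10

By polynomial division,
  v^4-6v^3+19v^2-54v+40 = (v^2-5v+4)(v^2-v+10) + (0)
The last nonzero remainder v^2-v+10 is already monic.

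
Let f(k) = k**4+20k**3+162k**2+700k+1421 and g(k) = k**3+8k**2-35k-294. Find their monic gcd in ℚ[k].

Euclidean algorithm in ℚ[k]:
  k**4+20k**3+162k**2+700k+1421 = (k+12)(k**3+8k**2-35k-294) + (101k**2+1414k+4949)
  k**3+8k**2-35k-294 = ((1/101)k-6/101)(101k**2+1414k+4949) + (0)
Last nonzero remainder: 101k**2+1414k+4949. Dividing through by 101 gives the monic gcd k**2+14k+49.

k**2+14k+49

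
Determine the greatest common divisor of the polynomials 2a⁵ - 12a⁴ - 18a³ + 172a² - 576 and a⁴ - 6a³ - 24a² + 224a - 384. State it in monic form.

a² - 8a + 16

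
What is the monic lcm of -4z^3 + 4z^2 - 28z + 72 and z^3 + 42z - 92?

Euclidean algorithm in ℚ[z]:
  -4z^3 + 4z^2 - 28z + 72 = (-4)(z^3 + 42z - 92) + (4z^2 + 140z - 296)
  z^3 + 42z - 92 = ((1/4)z - 35/4)(4z^2 + 140z - 296) + (1341z - 2682)
  4z^2 + 140z - 296 = ((4/1341)z + 148/1341)(1341z - 2682) + (0)
Last nonzero remainder: 1341z - 2682. Dividing through by 1341 gives the monic gcd z - 2.
Then lcm(f, g) = f·g / gcd(f, g); expanding and making the result monic gives the answer.

z^5 + z^4 + 51z^3 - 50z^2 + 286z - 828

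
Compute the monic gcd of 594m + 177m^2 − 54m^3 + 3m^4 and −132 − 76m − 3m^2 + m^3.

−22 − 9m + m^2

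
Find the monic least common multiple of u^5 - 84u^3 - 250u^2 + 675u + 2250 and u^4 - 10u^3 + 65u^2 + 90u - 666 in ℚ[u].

u^7 - 10u^6 - 10u^5 + 590u^4 - 3041u^3 - 23000u^2 + 27450u + 166500

By polynomial division,
  u^5 - 84u^3 - 250u^2 + 675u + 2250 = (u + 10)(u^4 - 10u^3 + 65u^2 + 90u - 666) + (-49u^3 - 990u^2 + 441u + 8910)
  u^4 - 10u^3 + 65u^2 + 90u - 666 = (-(1/49)u + 1480/2401)(-49u^3 - 990u^2 + 441u + 8910) + ((1642874/2401)u^2 - 14785866/2401)
  -49u^3 - 990u^2 + 441u + 8910 = (-(117649/1642874)u - 1188495/821437)((1642874/2401)u^2 - 14785866/2401) + (0)
Last nonzero remainder: (1642874/2401)u^2 - 14785866/2401. Dividing through by 1642874/2401 gives the monic gcd u^2 - 9.
Then lcm(f, g) = f·g / gcd(f, g); expanding and making the result monic gives the answer.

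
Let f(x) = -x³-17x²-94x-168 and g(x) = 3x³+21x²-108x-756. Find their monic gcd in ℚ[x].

Apply the Euclidean algorithm:
  -x³-17x²-94x-168 = (-1/3)(3x³+21x²-108x-756) + (-10x²-130x-420)
  3x³+21x²-108x-756 = (-(3/10)x+9/5)(-10x²-130x-420) + (0)
Last nonzero remainder: -10x²-130x-420. Dividing through by -10 gives the monic gcd x²+13x+42.

x²+13x+42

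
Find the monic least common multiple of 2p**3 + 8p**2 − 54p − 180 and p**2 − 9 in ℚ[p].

p**4 + p**3 − 39p**2 − 9p + 270

By polynomial division,
  2p**3 + 8p**2 − 54p − 180 = (2p + 8)(p**2 − 9) + (−36p − 108)
  p**2 − 9 = (−(1/36)p + 1/12)(−36p − 108) + (0)
Last nonzero remainder: −36p − 108. Dividing through by −36 gives the monic gcd p + 3.
Then lcm(f, g) = f·g / gcd(f, g); expanding and making the result monic gives the answer.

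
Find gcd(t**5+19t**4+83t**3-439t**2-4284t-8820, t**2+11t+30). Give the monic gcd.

Apply the Euclidean algorithm:
  t**5+19t**4+83t**3-439t**2-4284t-8820 = (t**3+8t**2-35t-294)(t**2+11t+30) + (0)
The last nonzero remainder t**2+11t+30 is already monic.

t**2+11t+30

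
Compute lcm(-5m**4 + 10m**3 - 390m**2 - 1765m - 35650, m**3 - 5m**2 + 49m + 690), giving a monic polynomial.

Repeated division with remainder:
  -5m**4 + 10m**3 - 390m**2 - 1765m - 35650 = (-5m - 15)(m**3 - 5m**2 + 49m + 690) + (-220m**2 + 2420m - 25300)
  m**3 - 5m**2 + 49m + 690 = (-(1/220)m - 3/110)(-220m**2 + 2420m - 25300) + (0)
Last nonzero remainder: -220m**2 + 2420m - 25300. Dividing through by -220 gives the monic gcd m**2 - 11m + 115.
Then lcm(f, g) = f·g / gcd(f, g); expanding and making the result monic gives the answer.

m**5 + 4m**4 + 66m**3 + 821m**2 + 9248m + 42780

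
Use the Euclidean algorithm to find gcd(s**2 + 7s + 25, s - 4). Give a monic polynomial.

1

By polynomial division,
  s**2 + 7s + 25 = (s + 11)(s - 4) + (69)
  s - 4 = ((1/69)s - 4/69)(69) + (0)
The last nonzero remainder is the constant 69, so the polynomials are coprime and gcd = 1.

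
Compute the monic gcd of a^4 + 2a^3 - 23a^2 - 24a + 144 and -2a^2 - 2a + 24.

Euclidean algorithm in ℚ[a]:
  a^4 + 2a^3 - 23a^2 - 24a + 144 = (-(1/2)a^2 - (1/2)a + 6)(-2a^2 - 2a + 24) + (0)
Last nonzero remainder: -2a^2 - 2a + 24. Dividing through by -2 gives the monic gcd a^2 + a - 12.

a^2 + a - 12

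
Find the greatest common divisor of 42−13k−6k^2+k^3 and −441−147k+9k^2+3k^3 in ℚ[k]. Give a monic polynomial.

−21−4k+k^2

Apply the Euclidean algorithm:
  k^3−6k^2−13k+42 = (1/3)(3k^3+9k^2−147k−441) + (−9k^2+36k+189)
  3k^3+9k^2−147k−441 = (−(1/3)k−7/3)(−9k^2+36k+189) + (0)
Last nonzero remainder: −9k^2+36k+189. Dividing through by −9 gives the monic gcd k^2−4k−21.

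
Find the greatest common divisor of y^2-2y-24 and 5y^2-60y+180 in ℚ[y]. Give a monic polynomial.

y-6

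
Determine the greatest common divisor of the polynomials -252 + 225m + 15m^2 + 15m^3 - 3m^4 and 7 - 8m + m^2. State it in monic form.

By polynomial division,
  -3m^4 + 15m^3 + 15m^2 + 225m - 252 = (-3m^2 - 9m - 36)(m^2 - 8m + 7) + (0)
The last nonzero remainder m^2 - 8m + 7 is already monic.

7 - 8m + m^2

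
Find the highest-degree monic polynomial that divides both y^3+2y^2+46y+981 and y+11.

1

Apply the Euclidean algorithm:
  y^3+2y^2+46y+981 = (y^2−9y+145)(y+11) + (−614)
  y+11 = (−(1/614)y−11/614)(−614) + (0)
The last nonzero remainder is the constant −614, so the polynomials are coprime and gcd = 1.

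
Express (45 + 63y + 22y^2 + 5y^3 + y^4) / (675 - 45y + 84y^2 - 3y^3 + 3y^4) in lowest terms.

(3 + 4y + y^2)/(45 - 6y + 3y^2)

By polynomial division,
  y^4 + 5y^3 + 22y^2 + 63y + 45 = (1/3)(3y^4 - 3y^3 + 84y^2 - 45y + 675) + (6y^3 - 6y^2 + 78y - 180)
  3y^4 - 3y^3 + 84y^2 - 45y + 675 = ((1/2)y)(6y^3 - 6y^2 + 78y - 180) + (45y^2 + 45y + 675)
  6y^3 - 6y^2 + 78y - 180 = ((2/15)y - 4/15)(45y^2 + 45y + 675) + (0)
Last nonzero remainder: 45y^2 + 45y + 675. Dividing through by 45 gives the monic gcd y^2 + y + 15.
Cancel y^2 + y + 15 from numerator and denominator to get the reduced form.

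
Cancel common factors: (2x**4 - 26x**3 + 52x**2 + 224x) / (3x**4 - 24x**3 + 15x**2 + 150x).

Repeated division with remainder:
  2x**4 - 26x**3 + 52x**2 + 224x = (2/3)(3x**4 - 24x**3 + 15x**2 + 150x) + (-10x**3 + 42x**2 + 124x)
  3x**4 - 24x**3 + 15x**2 + 150x = (-(3/10)x + 57/50)(-10x**3 + 42x**2 + 124x) + ((108/25)x**2 + (216/25)x)
  -10x**3 + 42x**2 + 124x = (-(125/54)x + 775/54)((108/25)x**2 + (216/25)x) + (0)
Last nonzero remainder: (108/25)x**2 + (216/25)x. Dividing through by 108/25 gives the monic gcd x**2 + 2x.
Cancel x**2 + 2x from numerator and denominator to get the reduced form.

(2x**2 - 30x + 112)/(3x**2 - 30x + 75)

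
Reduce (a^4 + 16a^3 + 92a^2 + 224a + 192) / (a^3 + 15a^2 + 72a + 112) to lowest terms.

(a^2 + 8a + 12)/(a + 7)

Euclidean algorithm in ℚ[a]:
  a^4 + 16a^3 + 92a^2 + 224a + 192 = (a + 1)(a^3 + 15a^2 + 72a + 112) + (5a^2 + 40a + 80)
  a^3 + 15a^2 + 72a + 112 = ((1/5)a + 7/5)(5a^2 + 40a + 80) + (0)
Last nonzero remainder: 5a^2 + 40a + 80. Dividing through by 5 gives the monic gcd a^2 + 8a + 16.
Cancel a^2 + 8a + 16 from numerator and denominator to get the reduced form.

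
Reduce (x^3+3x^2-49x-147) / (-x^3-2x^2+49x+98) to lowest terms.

Euclidean algorithm in ℚ[x]:
  x^3+3x^2-49x-147 = (-1)(-x^3-2x^2+49x+98) + (x^2-49)
  -x^3-2x^2+49x+98 = (-x-2)(x^2-49) + (0)
The last nonzero remainder x^2-49 is already monic.
Cancel x^2-49 from numerator and denominator to get the reduced form.

(-x-3)/(x+2)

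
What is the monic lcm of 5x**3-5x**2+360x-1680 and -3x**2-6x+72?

Repeated division with remainder:
  5x**3-5x**2+360x-1680 = (-(5/3)x+5)(-3x**2-6x+72) + (510x-2040)
  -3x**2-6x+72 = (-(1/170)x-3/85)(510x-2040) + (0)
Last nonzero remainder: 510x-2040. Dividing through by 510 gives the monic gcd x-4.
Then lcm(f, g) = f·g / gcd(f, g); expanding and making the result monic gives the answer.

x**4+5x**3+66x**2+96x-2016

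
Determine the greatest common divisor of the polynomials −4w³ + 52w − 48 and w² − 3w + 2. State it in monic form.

w − 1

Euclidean algorithm in ℚ[w]:
  −4w³ + 52w − 48 = (−4w − 12)(w² − 3w + 2) + (24w − 24)
  w² − 3w + 2 = ((1/24)w − 1/12)(24w − 24) + (0)
Last nonzero remainder: 24w − 24. Dividing through by 24 gives the monic gcd w − 1.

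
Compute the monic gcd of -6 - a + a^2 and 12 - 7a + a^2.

Repeated division with remainder:
  a^2 - a - 6 = (a^2 - 7a + 12) + (6a - 18)
  a^2 - 7a + 12 = ((1/6)a - 2/3)(6a - 18) + (0)
Last nonzero remainder: 6a - 18. Dividing through by 6 gives the monic gcd a - 3.

-3 + a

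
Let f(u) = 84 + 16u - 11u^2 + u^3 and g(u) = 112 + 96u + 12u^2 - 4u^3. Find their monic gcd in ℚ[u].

-14 - 5u + u^2

Euclidean algorithm in ℚ[u]:
  u^3 - 11u^2 + 16u + 84 = (-1/4)(-4u^3 + 12u^2 + 96u + 112) + (-8u^2 + 40u + 112)
  -4u^3 + 12u^2 + 96u + 112 = ((1/2)u + 1)(-8u^2 + 40u + 112) + (0)
Last nonzero remainder: -8u^2 + 40u + 112. Dividing through by -8 gives the monic gcd u^2 - 5u - 14.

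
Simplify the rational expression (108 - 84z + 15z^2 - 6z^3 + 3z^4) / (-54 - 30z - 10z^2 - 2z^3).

Repeated division with remainder:
  3z^4 - 6z^3 + 15z^2 - 84z + 108 = (-(3/2)z + 21/2)(-2z^3 - 10z^2 - 30z - 54) + (75z^2 + 150z + 675)
  -2z^3 - 10z^2 - 30z - 54 = (-(2/75)z - 2/25)(75z^2 + 150z + 675) + (0)
Last nonzero remainder: 75z^2 + 150z + 675. Dividing through by 75 gives the monic gcd z^2 + 2z + 9.
Cancel z^2 + 2z + 9 from numerator and denominator to get the reduced form.

(-12 + 12z - 3z^2)/(6 + 2z)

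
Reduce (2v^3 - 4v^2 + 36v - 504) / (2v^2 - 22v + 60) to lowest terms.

(v^2 + 4v + 42)/(v - 5)

By polynomial division,
  2v^3 - 4v^2 + 36v - 504 = (v + 9)(2v^2 - 22v + 60) + (174v - 1044)
  2v^2 - 22v + 60 = ((1/87)v - 5/87)(174v - 1044) + (0)
Last nonzero remainder: 174v - 1044. Dividing through by 174 gives the monic gcd v - 6.
Cancel v - 6 from numerator and denominator to get the reduced form.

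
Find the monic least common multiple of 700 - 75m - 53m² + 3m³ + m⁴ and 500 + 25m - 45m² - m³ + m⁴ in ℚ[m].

-14000 + 800m + 1835m² - 82m³ - 76m⁴ + 2m⁵ + m⁶

Apply the Euclidean algorithm:
  m⁴ + 3m³ - 53m² - 75m + 700 = (m⁴ - m³ - 45m² + 25m + 500) + (4m³ - 8m² - 100m + 200)
  m⁴ - m³ - 45m² + 25m + 500 = ((1/4)m + 1/4)(4m³ - 8m² - 100m + 200) + (-18m² + 450)
  4m³ - 8m² - 100m + 200 = (-(2/9)m + 4/9)(-18m² + 450) + (0)
Last nonzero remainder: -18m² + 450. Dividing through by -18 gives the monic gcd m² - 25.
Then lcm(f, g) = f·g / gcd(f, g); expanding and making the result monic gives the answer.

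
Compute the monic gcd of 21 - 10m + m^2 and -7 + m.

By polynomial division,
  m^2 - 10m + 21 = (m - 3)(m - 7) + (0)
The last nonzero remainder m - 7 is already monic.

-7 + m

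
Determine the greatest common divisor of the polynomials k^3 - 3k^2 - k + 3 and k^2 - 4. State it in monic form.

By polynomial division,
  k^3 - 3k^2 - k + 3 = (k - 3)(k^2 - 4) + (3k - 9)
  k^2 - 4 = ((1/3)k + 1)(3k - 9) + (5)
  3k - 9 = ((3/5)k - 9/5)(5) + (0)
The last nonzero remainder is the constant 5, so the polynomials are coprime and gcd = 1.

1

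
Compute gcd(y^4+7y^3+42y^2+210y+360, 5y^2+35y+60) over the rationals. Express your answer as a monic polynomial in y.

y^2+7y+12

Repeated division with remainder:
  y^4+7y^3+42y^2+210y+360 = ((1/5)y^2+6)(5y^2+35y+60) + (0)
Last nonzero remainder: 5y^2+35y+60. Dividing through by 5 gives the monic gcd y^2+7y+12.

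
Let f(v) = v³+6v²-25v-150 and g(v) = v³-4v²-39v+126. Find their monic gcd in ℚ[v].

By polynomial division,
  v³+6v²-25v-150 = (v³-4v²-39v+126) + (10v²+14v-276)
  v³-4v²-39v+126 = ((1/10)v-27/50)(10v²+14v-276) + (-(96/25)v-576/25)
  10v²+14v-276 = (-(125/48)v+575/48)(-(96/25)v-576/25) + (0)
Last nonzero remainder: -(96/25)v-576/25. Dividing through by -96/25 gives the monic gcd v+6.

v+6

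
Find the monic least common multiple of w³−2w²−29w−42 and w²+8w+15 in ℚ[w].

w⁴+3w³−39w²−187w−210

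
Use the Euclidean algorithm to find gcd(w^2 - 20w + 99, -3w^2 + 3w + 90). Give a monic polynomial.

Apply the Euclidean algorithm:
  w^2 - 20w + 99 = (-1/3)(-3w^2 + 3w + 90) + (-19w + 129)
  -3w^2 + 3w + 90 = ((3/19)w + 330/361)(-19w + 129) + (-10080/361)
  -19w + 129 = ((6859/10080)w - 15523/3360)(-10080/361) + (0)
The last nonzero remainder is the constant -10080/361, so the polynomials are coprime and gcd = 1.

1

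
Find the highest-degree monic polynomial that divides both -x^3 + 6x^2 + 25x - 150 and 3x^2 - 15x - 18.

x - 6

By polynomial division,
  -x^3 + 6x^2 + 25x - 150 = (-(1/3)x + 1/3)(3x^2 - 15x - 18) + (24x - 144)
  3x^2 - 15x - 18 = ((1/8)x + 1/8)(24x - 144) + (0)
Last nonzero remainder: 24x - 144. Dividing through by 24 gives the monic gcd x - 6.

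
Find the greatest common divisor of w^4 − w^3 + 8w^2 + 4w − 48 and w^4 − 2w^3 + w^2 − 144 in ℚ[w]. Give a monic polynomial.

w^2 − w + 12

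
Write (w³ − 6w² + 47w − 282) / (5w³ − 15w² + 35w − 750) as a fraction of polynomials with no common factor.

(w² + 47)/(5w² + 15w + 125)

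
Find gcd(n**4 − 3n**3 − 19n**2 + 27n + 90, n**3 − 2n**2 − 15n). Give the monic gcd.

n**2 − 2n − 15

Euclidean algorithm in ℚ[n]:
  n**4 − 3n**3 − 19n**2 + 27n + 90 = (n − 1)(n**3 − 2n**2 − 15n) + (−6n**2 + 12n + 90)
  n**3 − 2n**2 − 15n = (−(1/6)n)(−6n**2 + 12n + 90) + (0)
Last nonzero remainder: −6n**2 + 12n + 90. Dividing through by −6 gives the monic gcd n**2 − 2n − 15.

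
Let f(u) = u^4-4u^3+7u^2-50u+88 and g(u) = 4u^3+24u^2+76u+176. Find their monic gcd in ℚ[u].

Repeated division with remainder:
  u^4-4u^3+7u^2-50u+88 = ((1/4)u-5/2)(4u^3+24u^2+76u+176) + (48u^2+96u+528)
  4u^3+24u^2+76u+176 = ((1/12)u+1/3)(48u^2+96u+528) + (0)
Last nonzero remainder: 48u^2+96u+528. Dividing through by 48 gives the monic gcd u^2+2u+11.

u^2+2u+11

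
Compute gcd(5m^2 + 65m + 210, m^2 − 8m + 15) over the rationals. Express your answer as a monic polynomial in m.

Euclidean algorithm in ℚ[m]:
  5m^2 + 65m + 210 = (5)(m^2 − 8m + 15) + (105m + 135)
  m^2 − 8m + 15 = ((1/105)m − 13/147)(105m + 135) + (1320/49)
  105m + 135 = ((343/88)m + 441/88)(1320/49) + (0)
The last nonzero remainder is the constant 1320/49, so the polynomials are coprime and gcd = 1.

1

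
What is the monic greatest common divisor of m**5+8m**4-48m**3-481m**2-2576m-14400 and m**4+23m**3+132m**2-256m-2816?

Repeated division with remainder:
  m**5+8m**4-48m**3-481m**2-2576m-14400 = (m-15)(m**4+23m**3+132m**2-256m-2816) + (165m**3+1755m**2-3600m-56640)
  m**4+23m**3+132m**2-256m-2816 = ((1/165)m+136/1815)(165m**3+1755m**2-3600m-56640) + ((2700/121)m**2+(43200/121)m+172800/121)
  165m**3+1755m**2-3600m-56640 = ((1331/180)m-7139/180)((2700/121)m**2+(43200/121)m+172800/121) + (0)
Last nonzero remainder: (2700/121)m**2+(43200/121)m+172800/121. Dividing through by 2700/121 gives the monic gcd m**2+16m+64.

m**2+16m+64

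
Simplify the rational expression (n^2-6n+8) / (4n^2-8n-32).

(n-2)/(4n+8)

Repeated division with remainder:
  n^2-6n+8 = (1/4)(4n^2-8n-32) + (-4n+16)
  4n^2-8n-32 = (-n-2)(-4n+16) + (0)
Last nonzero remainder: -4n+16. Dividing through by -4 gives the monic gcd n-4.
Cancel n-4 from numerator and denominator to get the reduced form.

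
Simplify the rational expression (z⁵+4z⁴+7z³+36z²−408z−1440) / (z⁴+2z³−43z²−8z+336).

Apply the Euclidean algorithm:
  z⁵+4z⁴+7z³+36z²−408z−1440 = (z+2)(z⁴+2z³−43z²−8z+336) + (46z³+130z²−728z−2112)
  z⁴+2z³−43z²−8z+336 = ((1/46)z−19/1058)(46z³+130z²−728z−2112) + (−(13140/529)z²+(13140/529)z+157680/529)
  46z³+130z²−728z−2112 = (−(12167/6570)z−23276/3285)(−(13140/529)z²+(13140/529)z+157680/529) + (0)
Last nonzero remainder: −(13140/529)z²+(13140/529)z+157680/529. Dividing through by −13140/529 gives the monic gcd z²−z−12.
Cancel z²−z−12 from numerator and denominator to get the reduced form.

(z³+5z²+24z+120)/(z²+3z−28)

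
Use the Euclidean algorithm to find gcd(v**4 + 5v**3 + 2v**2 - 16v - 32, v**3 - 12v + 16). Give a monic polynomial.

By polynomial division,
  v**4 + 5v**3 + 2v**2 - 16v - 32 = (v + 5)(v**3 - 12v + 16) + (14v**2 + 28v - 112)
  v**3 - 12v + 16 = ((1/14)v - 1/7)(14v**2 + 28v - 112) + (0)
Last nonzero remainder: 14v**2 + 28v - 112. Dividing through by 14 gives the monic gcd v**2 + 2v - 8.

v**2 + 2v - 8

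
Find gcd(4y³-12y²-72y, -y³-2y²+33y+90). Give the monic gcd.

y²-3y-18

Apply the Euclidean algorithm:
  4y³-12y²-72y = (-4)(-y³-2y²+33y+90) + (-20y²+60y+360)
  -y³-2y²+33y+90 = ((1/20)y+1/4)(-20y²+60y+360) + (0)
Last nonzero remainder: -20y²+60y+360. Dividing through by -20 gives the monic gcd y²-3y-18.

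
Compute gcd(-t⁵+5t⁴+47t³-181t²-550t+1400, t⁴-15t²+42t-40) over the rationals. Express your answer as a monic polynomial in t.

t²+3t-10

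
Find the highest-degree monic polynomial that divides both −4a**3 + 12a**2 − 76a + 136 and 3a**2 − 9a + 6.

a − 2

Repeated division with remainder:
  −4a**3 + 12a**2 − 76a + 136 = (−(4/3)a)(3a**2 − 9a + 6) + (−68a + 136)
  3a**2 − 9a + 6 = (−(3/68)a + 3/68)(−68a + 136) + (0)
Last nonzero remainder: −68a + 136. Dividing through by −68 gives the monic gcd a − 2.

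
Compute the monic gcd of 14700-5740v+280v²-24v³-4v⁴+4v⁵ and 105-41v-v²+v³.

Apply the Euclidean algorithm:
  4v⁵-4v⁴-24v³+280v²-5740v+14700 = (4v²+140)(v³-v²-41v+105) + (0)
The last nonzero remainder v³-v²-41v+105 is already monic.

105-41v-v²+v³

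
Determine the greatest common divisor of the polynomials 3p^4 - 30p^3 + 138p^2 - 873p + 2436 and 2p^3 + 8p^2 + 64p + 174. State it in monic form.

Apply the Euclidean algorithm:
  3p^4 - 30p^3 + 138p^2 - 873p + 2436 = ((3/2)p - 21)(2p^3 + 8p^2 + 64p + 174) + (210p^2 + 210p + 6090)
  2p^3 + 8p^2 + 64p + 174 = ((1/105)p + 1/35)(210p^2 + 210p + 6090) + (0)
Last nonzero remainder: 210p^2 + 210p + 6090. Dividing through by 210 gives the monic gcd p^2 + p + 29.

p^2 + p + 29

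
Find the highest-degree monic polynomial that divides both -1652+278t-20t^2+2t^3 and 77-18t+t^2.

-7+t

Apply the Euclidean algorithm:
  2t^3-20t^2+278t-1652 = (2t+16)(t^2-18t+77) + (412t-2884)
  t^2-18t+77 = ((1/412)t-11/412)(412t-2884) + (0)
Last nonzero remainder: 412t-2884. Dividing through by 412 gives the monic gcd t-7.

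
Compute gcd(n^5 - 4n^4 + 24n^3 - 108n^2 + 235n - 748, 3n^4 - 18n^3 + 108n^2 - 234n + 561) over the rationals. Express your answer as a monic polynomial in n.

n^2 - 2n + 11

Repeated division with remainder:
  n^5 - 4n^4 + 24n^3 - 108n^2 + 235n - 748 = ((1/3)n + 2/3)(3n^4 - 18n^3 + 108n^2 - 234n + 561) + (-102n^2 + 204n - 1122)
  3n^4 - 18n^3 + 108n^2 - 234n + 561 = (-(1/34)n^2 + (2/17)n - 1/2)(-102n^2 + 204n - 1122) + (0)
Last nonzero remainder: -102n^2 + 204n - 1122. Dividing through by -102 gives the monic gcd n^2 - 2n + 11.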